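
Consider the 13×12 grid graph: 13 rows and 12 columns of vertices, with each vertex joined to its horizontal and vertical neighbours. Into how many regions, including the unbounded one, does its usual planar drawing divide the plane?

The grid has V = 13·12 = 156 vertices and E = 13·11 + 12·12 = 287 edges.
F = 2 − V + E = 2 − 156 + 287 = 133.

133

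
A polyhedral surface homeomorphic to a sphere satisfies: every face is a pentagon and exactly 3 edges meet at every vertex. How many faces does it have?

12

Each face has 5 edges and each edge borders two faces, so 2E = 5F.
Each vertex has degree 3, so 3V = 2E and hence V = 5F/3.
Euler: V − E + F = 2 ⇒ (5F/3) − (5F/2) + F = 2.
Multiply by 6: (10 − 15 + 6)F = 12, i.e. 1F = 12.
So F = 12, E = 5·12/2 = 30, V = 5·12/3 = 20.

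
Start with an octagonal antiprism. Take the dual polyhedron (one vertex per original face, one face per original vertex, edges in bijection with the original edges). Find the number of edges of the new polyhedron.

32

The base solid has V = 16, E = 32, F = 18.
The dual swaps V and F and preserves E: V′ = F = 18, E′ = E = 32, F′ = V = 16.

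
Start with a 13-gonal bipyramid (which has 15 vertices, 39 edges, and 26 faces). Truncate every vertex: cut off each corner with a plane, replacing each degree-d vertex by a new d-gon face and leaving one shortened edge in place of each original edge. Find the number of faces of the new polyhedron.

41

Truncation replaces each original edge-end by a new vertex, so V′ = 2E = 78.
Each original edge survives, and each old vertex of degree d contributes d new edges; summing degrees gives Σd = 2E, so E′ = E + 2E = 3E = 117.
Each original face survives and each original vertex becomes one new face: F′ = F + V = 41.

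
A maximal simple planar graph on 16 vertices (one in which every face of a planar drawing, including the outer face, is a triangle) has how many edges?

42

In a plane triangulation 3F = 2E and V − E + F = 2, so E = 3V − 6 = 3·16 − 6 = 42.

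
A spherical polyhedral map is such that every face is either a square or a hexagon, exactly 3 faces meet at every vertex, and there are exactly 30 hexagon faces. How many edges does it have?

102

Let x be the number of squares; then F = 30 + x.
Edge–face incidences: 2E = 6·30 + 4·x = 180 + 4x.
Every vertex has degree 3, so 3V = 2E.
Euler: V − E + F = 2 ⇒ (2E)/3 − E + (30 + x) = 2.
Multiply by 6: 2·(2E) − 3·(2E) + 6·(30 + x) = 12, i.e. 180 + 6x − (180 + 4x) = 12.
Collecting terms: 2x = 12, so x = 6.
Then 2E = 180 + 4·6 = 204, so E = 102, V = 2E/3 = 68, F = 30 + 6 = 36.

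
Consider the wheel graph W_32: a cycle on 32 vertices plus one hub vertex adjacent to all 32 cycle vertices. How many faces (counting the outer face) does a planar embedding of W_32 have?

W_32 has V = 32 + 1 = 33 vertices and E = 2·32 = 64 edges.
By Euler's formula F = 2 − V + E = 2 − 33 + 64 = 33.

33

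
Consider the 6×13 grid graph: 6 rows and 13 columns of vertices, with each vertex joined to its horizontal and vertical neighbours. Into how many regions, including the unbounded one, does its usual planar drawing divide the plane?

The grid has V = 6·13 = 78 vertices and E = 6·12 + 13·5 = 137 edges.
F = 2 − V + E = 2 − 78 + 137 = 61.

61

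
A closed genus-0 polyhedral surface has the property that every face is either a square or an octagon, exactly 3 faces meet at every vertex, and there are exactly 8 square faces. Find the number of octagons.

Let x be the number of octagons; then F = 8 + x.
Edge–face incidences: 2E = 4·8 + 8·x = 32 + 8x.
Every vertex has degree 3, so 3V = 2E.
Euler: V − E + F = 2 ⇒ (2E)/3 − E + (8 + x) = 2.
Multiply by 6: 2·(2E) − 3·(2E) + 6·(8 + x) = 12, i.e. 48 + 6x − (32 + 8x) = 12.
Collecting terms: −2x + 16 = 12, so −2x = −4, so x = 2.
Then 2E = 32 + 8·2 = 48, so E = 24, V = 2E/3 = 16, F = 8 + 2 = 10.

2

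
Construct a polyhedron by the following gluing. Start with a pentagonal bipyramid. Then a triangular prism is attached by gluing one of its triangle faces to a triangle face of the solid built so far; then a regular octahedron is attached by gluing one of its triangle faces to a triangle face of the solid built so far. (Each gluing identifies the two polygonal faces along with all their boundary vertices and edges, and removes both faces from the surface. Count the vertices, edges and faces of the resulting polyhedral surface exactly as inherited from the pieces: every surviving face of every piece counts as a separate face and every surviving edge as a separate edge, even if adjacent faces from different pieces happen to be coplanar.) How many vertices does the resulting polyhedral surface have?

A pentagonal bipyramid: V=7, E=15, F=10.
Attach a triangular prism (V=6, E=9, F=5) along a 3-gon: merge 3 vertices and 3 edges, delete both glued faces → V=10, E=21, F=13.
Attach a regular octahedron (V=6, E=12, F=8) along a 3-gon: merge 3 vertices and 3 edges, delete both glued faces → V=13, E=30, F=19.
Check: V − E + F = 13 − 30 + 19 = 2.

13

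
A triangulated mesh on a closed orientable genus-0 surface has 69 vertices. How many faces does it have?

134

χ = 2 − 2·0 = 2, and every face is a triangle so 3F = 2E.
V − E + F = 2 with E = 3F/2 gives 69 − (3/2 − 1)·F = 2, so F = 134 and E = 201.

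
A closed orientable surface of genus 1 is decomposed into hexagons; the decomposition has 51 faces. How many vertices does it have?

102

χ = 2 − 2·1 = 0, and every face is a hexagon so 6F = 2E.
E = 6·51/2 = 153. Then V = 0 + E − F = 0 + 153 − 51 = 102.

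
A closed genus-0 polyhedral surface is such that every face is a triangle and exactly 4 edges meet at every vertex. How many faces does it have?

8

Each face has 3 edges and each edge borders two faces, so 2E = 3F.
Each vertex has degree 4, so 4V = 2E and hence V = 3F/4.
Euler: V − E + F = 2 ⇒ (3F/4) − (3F/2) + F = 2.
Multiply by 8: (6 − 12 + 8)F = 16, i.e. 2F = 16.
So F = 8, E = 3·8/2 = 12, V = 3·8/4 = 6.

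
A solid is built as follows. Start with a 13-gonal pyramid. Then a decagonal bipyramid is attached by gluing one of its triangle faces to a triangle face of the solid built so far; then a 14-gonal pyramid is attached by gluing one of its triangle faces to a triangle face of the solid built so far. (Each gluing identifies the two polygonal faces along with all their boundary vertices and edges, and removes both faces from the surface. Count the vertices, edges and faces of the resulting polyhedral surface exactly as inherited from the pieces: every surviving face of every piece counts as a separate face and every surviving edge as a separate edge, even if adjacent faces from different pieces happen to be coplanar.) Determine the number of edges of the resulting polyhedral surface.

A 13-gonal pyramid: V=14, E=26, F=14.
Attach a decagonal bipyramid (V=12, E=30, F=20) along a 3-gon: merge 3 vertices and 3 edges, delete both glued faces → V=23, E=53, F=32.
Attach a 14-gonal pyramid (V=15, E=28, F=15) along a 3-gon: merge 3 vertices and 3 edges, delete both glued faces → V=35, E=78, F=45.
Check: V − E + F = 35 − 78 + 45 = 2.

78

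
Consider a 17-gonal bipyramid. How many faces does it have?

34

A bipyramid over an n-gon has 2n triangular faces and n + 2 vertices: V = 17 + 2 = 19, E = 3·17 = 51, F = 2·17 = 34.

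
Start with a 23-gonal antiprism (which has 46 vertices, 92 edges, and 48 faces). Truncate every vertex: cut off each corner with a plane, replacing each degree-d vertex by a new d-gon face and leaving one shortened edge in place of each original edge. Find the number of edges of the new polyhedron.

276

Truncation replaces each original edge-end by a new vertex, so V′ = 2E = 184.
Each original edge survives, and each old vertex of degree d contributes d new edges; summing degrees gives Σd = 2E, so E′ = E + 2E = 3E = 276.
Each original face survives and each original vertex becomes one new face: F′ = F + V = 94.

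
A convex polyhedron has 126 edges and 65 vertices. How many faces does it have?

63

Here V − E + F = 2.
F = 2 − V + E = 2 − 65 + 126 = 63.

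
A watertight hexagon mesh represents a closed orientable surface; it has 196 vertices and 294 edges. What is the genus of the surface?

1

Every face is a hexagon and each edge borders two faces, so 6F = 2·294, giving F = 98.
χ = V − E + F = 196 − 294 + 98 = 0.
For a closed orientable surface χ = 2 − 2g, so g = (2 − (0))/2 = 1.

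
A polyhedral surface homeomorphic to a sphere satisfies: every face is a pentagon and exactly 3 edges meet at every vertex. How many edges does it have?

30

Each face has 5 edges and each edge borders two faces, so 2E = 5F.
Each vertex has degree 3, so 3V = 2E and hence V = 5F/3.
Euler: V − E + F = 2 ⇒ (5F/3) − (5F/2) + F = 2.
Multiply by 6: (10 − 15 + 6)F = 12, i.e. 1F = 12.
So F = 12, E = 5·12/2 = 30, V = 5·12/3 = 20.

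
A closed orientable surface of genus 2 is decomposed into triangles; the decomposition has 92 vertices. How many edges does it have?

282

χ = 2 − 2·2 = -2, and every face is a triangle so 3F = 2E.
V − E + F = -2 with E = 3F/2 gives 92 − (3/2 − 1)·F = -2, so F = 188 and E = 282.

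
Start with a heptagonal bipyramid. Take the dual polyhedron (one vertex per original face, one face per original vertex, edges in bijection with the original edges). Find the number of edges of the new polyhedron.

21

The base solid has V = 9, E = 21, F = 14.
The dual swaps V and F and preserves E: V′ = F = 14, E′ = E = 21, F′ = V = 9.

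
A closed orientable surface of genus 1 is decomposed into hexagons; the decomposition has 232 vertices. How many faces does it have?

χ = 2 − 2·1 = 0, and every face is a hexagon so 6F = 2E.
V − E + F = 0 with E = 6F/2 gives 232 − (6/2 − 1)·F = 0, so F = 116 and E = 348.

116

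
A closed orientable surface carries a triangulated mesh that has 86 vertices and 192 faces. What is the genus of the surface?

6

Every face is a triangle, so 2E = 3·192 = 576, giving E = 288.
χ = V − E + F = 86 − 288 + 192 = -10.
For a closed orientable surface χ = 2 − 2g, so g = (2 − (-10))/2 = 6.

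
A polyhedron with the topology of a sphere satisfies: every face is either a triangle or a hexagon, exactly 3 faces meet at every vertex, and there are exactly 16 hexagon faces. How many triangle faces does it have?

Let x be the number of triangles; then F = 16 + x.
Edge–face incidences: 2E = 6·16 + 3·x = 96 + 3x.
Every vertex has degree 3, so 3V = 2E.
Euler: V − E + F = 2 ⇒ (2E)/3 − E + (16 + x) = 2.
Multiply by 6: 2·(2E) − 3·(2E) + 6·(16 + x) = 12, i.e. 96 + 6x − (96 + 3x) = 12.
Collecting terms: 3x = 12, so x = 4.
Then 2E = 96 + 3·4 = 108, so E = 54, V = 2E/3 = 36, F = 16 + 4 = 20.

4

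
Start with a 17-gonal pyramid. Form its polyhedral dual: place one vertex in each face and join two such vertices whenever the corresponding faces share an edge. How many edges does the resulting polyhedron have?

The base solid has V = 18, E = 34, F = 18.
The dual swaps V and F and preserves E: V′ = F = 18, E′ = E = 34, F′ = V = 18.

34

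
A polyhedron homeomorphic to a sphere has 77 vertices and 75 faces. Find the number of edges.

Here V − E + F = 2.
E = V + F − (2) = 77 + 75 − (2) = 150.

150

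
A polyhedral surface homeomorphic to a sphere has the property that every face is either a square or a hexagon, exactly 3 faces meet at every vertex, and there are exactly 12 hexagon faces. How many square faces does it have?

6

Let x be the number of squares; then F = 12 + x.
Edge–face incidences: 2E = 6·12 + 4·x = 72 + 4x.
Every vertex has degree 3, so 3V = 2E.
Euler: V − E + F = 2 ⇒ (2E)/3 − E + (12 + x) = 2.
Multiply by 6: 2·(2E) − 3·(2E) + 6·(12 + x) = 12, i.e. 72 + 6x − (72 + 4x) = 12.
Collecting terms: 2x = 12, so x = 6.
Then 2E = 72 + 4·6 = 96, so E = 48, V = 2E/3 = 32, F = 12 + 6 = 18.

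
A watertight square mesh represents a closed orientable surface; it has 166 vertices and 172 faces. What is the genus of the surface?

Every face is a square, so 2E = 4·172 = 688, giving E = 344.
χ = V − E + F = 166 − 344 + 172 = -6.
For a closed orientable surface χ = 2 − 2g, so g = (2 − (-6))/2 = 4.

4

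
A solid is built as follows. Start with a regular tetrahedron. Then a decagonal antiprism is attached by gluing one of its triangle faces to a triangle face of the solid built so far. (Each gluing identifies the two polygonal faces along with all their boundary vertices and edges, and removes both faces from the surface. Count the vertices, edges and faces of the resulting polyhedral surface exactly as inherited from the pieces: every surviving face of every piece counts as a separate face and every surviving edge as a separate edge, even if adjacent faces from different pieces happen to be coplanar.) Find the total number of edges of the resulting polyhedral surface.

A regular tetrahedron: V=4, E=6, F=4.
Attach a decagonal antiprism (V=20, E=40, F=22) along a 3-gon: merge 3 vertices and 3 edges, delete both glued faces → V=21, E=43, F=24.
Check: V − E + F = 21 − 43 + 24 = 2.

43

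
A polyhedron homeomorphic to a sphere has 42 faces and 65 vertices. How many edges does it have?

105

Here V − E + F = 2.
E = V + F − (2) = 65 + 42 − (2) = 105.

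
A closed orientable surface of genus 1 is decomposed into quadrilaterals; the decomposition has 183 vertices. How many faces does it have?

χ = 2 − 2·1 = 0, and every face is a square so 4F = 2E.
V − E + F = 0 with E = 4F/2 gives 183 − (4/2 − 1)·F = 0, so F = 183 and E = 366.

183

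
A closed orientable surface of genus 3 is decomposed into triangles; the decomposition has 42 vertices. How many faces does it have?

χ = 2 − 2·3 = -4, and every face is a triangle so 3F = 2E.
V − E + F = -4 with E = 3F/2 gives 42 − (3/2 − 1)·F = -4, so F = 92 and E = 138.

92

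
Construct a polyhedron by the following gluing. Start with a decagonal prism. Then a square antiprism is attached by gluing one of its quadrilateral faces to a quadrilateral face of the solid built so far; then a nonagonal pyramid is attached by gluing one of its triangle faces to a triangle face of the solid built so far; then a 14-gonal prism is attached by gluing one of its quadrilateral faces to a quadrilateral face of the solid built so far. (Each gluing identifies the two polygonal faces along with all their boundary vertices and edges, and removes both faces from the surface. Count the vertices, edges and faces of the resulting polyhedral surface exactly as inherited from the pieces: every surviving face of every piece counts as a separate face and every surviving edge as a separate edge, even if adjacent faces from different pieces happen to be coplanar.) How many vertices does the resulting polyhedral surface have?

A decagonal prism: V=20, E=30, F=12.
Attach a square antiprism (V=8, E=16, F=10) along a 4-gon: merge 4 vertices and 4 edges, delete both glued faces → V=24, E=42, F=20.
Attach a nonagonal pyramid (V=10, E=18, F=10) along a 3-gon: merge 3 vertices and 3 edges, delete both glued faces → V=31, E=57, F=28.
Attach a 14-gonal prism (V=28, E=42, F=16) along a 4-gon: merge 4 vertices and 4 edges, delete both glued faces → V=55, E=95, F=42.
Check: V − E + F = 55 − 95 + 42 = 2.

55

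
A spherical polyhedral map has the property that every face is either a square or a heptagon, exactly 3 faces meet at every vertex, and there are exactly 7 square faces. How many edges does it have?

Let x be the number of heptagons; then F = 7 + x.
Edge–face incidences: 2E = 4·7 + 7·x = 28 + 7x.
Every vertex has degree 3, so 3V = 2E.
Euler: V − E + F = 2 ⇒ (2E)/3 − E + (7 + x) = 2.
Multiply by 6: 2·(2E) − 3·(2E) + 6·(7 + x) = 12, i.e. 42 + 6x − (28 + 7x) = 12.
Collecting terms: −x + 14 = 12, so −x = −2, so x = 2.
Then 2E = 28 + 7·2 = 42, so E = 21, V = 2E/3 = 14, F = 7 + 2 = 9.

21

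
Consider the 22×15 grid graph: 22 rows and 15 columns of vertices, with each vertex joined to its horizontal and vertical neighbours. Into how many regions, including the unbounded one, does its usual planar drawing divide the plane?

The grid has V = 22·15 = 330 vertices and E = 22·14 + 15·21 = 623 edges.
F = 2 − V + E = 2 − 330 + 623 = 295.

295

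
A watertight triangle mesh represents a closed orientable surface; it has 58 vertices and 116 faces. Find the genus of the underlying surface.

Every face is a triangle, so 2E = 3·116 = 348, giving E = 174.
χ = V − E + F = 58 − 174 + 116 = 0.
For a closed orientable surface χ = 2 − 2g, so g = (2 − (0))/2 = 1.

1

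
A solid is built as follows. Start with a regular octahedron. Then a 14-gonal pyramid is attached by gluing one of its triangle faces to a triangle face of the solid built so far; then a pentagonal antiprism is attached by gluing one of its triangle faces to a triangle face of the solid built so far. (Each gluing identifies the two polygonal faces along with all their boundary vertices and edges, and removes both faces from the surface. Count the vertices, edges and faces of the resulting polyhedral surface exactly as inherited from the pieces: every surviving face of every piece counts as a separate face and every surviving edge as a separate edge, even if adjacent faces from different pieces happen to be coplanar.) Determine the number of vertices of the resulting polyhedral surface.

A regular octahedron: V=6, E=12, F=8.
Attach a 14-gonal pyramid (V=15, E=28, F=15) along a 3-gon: merge 3 vertices and 3 edges, delete both glued faces → V=18, E=37, F=21.
Attach a pentagonal antiprism (V=10, E=20, F=12) along a 3-gon: merge 3 vertices and 3 edges, delete both glued faces → V=25, E=54, F=31.
Check: V − E + F = 25 − 54 + 31 = 2.

25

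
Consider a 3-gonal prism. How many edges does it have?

9

A prism on an n-gon has two n-gon bases and n rectangular sides: V = 2·3 = 6, E = 3·3 = 9, F = 3 + 2 = 5.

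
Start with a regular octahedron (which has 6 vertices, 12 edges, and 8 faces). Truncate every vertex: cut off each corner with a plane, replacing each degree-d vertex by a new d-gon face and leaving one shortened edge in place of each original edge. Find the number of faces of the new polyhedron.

14

Truncation replaces each original edge-end by a new vertex, so V′ = 2E = 24.
Each original edge survives, and each old vertex of degree d contributes d new edges; summing degrees gives Σd = 2E, so E′ = E + 2E = 3E = 36.
Each original face survives and each original vertex becomes one new face: F′ = F + V = 14.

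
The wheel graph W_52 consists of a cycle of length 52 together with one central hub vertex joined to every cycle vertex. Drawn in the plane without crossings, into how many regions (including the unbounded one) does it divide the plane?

53

W_52 has V = 52 + 1 = 53 vertices and E = 2·52 = 104 edges.
By Euler's formula F = 2 − V + E = 2 − 53 + 104 = 53.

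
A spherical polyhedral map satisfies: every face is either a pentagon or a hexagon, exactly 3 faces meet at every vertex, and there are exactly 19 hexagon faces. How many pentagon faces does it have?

12

Let x be the number of pentagons; then F = 19 + x.
Edge–face incidences: 2E = 6·19 + 5·x = 114 + 5x.
Every vertex has degree 3, so 3V = 2E.
Euler: V − E + F = 2 ⇒ (2E)/3 − E + (19 + x) = 2.
Multiply by 6: 2·(2E) − 3·(2E) + 6·(19 + x) = 12, i.e. 114 + 6x − (114 + 5x) = 12.
Collecting terms: x = 12.
Then 2E = 114 + 5·12 = 174, so E = 87, V = 2E/3 = 58, F = 19 + 12 = 31.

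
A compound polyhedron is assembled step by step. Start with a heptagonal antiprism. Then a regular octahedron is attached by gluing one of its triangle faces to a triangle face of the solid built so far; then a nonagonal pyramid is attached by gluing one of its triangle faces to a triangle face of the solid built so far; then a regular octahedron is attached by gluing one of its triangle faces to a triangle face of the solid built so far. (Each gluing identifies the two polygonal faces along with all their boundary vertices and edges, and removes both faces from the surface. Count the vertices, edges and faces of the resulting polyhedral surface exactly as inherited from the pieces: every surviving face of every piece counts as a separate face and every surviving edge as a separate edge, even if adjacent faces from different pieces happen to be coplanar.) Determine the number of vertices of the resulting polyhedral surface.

A heptagonal antiprism: V=14, E=28, F=16.
Attach a regular octahedron (V=6, E=12, F=8) along a 3-gon: merge 3 vertices and 3 edges, delete both glued faces → V=17, E=37, F=22.
Attach a nonagonal pyramid (V=10, E=18, F=10) along a 3-gon: merge 3 vertices and 3 edges, delete both glued faces → V=24, E=52, F=30.
Attach a regular octahedron (V=6, E=12, F=8) along a 3-gon: merge 3 vertices and 3 edges, delete both glued faces → V=27, E=61, F=36.
Check: V − E + F = 27 − 61 + 36 = 2.

27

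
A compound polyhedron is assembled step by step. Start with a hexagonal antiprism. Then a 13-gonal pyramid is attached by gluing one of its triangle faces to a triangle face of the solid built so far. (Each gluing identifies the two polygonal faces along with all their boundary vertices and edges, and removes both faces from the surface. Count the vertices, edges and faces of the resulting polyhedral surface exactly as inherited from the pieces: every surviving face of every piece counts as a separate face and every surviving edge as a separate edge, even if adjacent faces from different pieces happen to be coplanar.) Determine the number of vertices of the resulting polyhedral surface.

23

A hexagonal antiprism: V=12, E=24, F=14.
Attach a 13-gonal pyramid (V=14, E=26, F=14) along a 3-gon: merge 3 vertices and 3 edges, delete both glued faces → V=23, E=47, F=26.
Check: V − E + F = 23 − 47 + 26 = 2.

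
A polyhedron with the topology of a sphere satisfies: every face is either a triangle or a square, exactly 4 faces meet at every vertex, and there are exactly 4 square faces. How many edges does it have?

20

Let x be the number of triangles; then F = 4 + x.
Edge–face incidences: 2E = 4·4 + 3·x = 16 + 3x.
Every vertex has degree 4, so 4V = 2E.
Euler: V − E + F = 2 ⇒ (2E)/4 − E + (4 + x) = 2.
Multiply by 8: 2·(2E) − 4·(2E) + 8·(4 + x) = 16, i.e. 32 + 8x − 2·(16 + 3x) = 16.
Collecting terms: 2x = 16, so x = 8.
Then 2E = 16 + 3·8 = 40, so E = 20, V = 2E/4 = 10, F = 4 + 8 = 12.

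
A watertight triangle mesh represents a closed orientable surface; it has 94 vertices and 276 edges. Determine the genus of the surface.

Every face is a triangle and each edge borders two faces, so 3F = 2·276, giving F = 184.
χ = V − E + F = 94 − 276 + 184 = 2.
For a closed orientable surface χ = 2 − 2g, so g = (2 − (2))/2 = 0.

0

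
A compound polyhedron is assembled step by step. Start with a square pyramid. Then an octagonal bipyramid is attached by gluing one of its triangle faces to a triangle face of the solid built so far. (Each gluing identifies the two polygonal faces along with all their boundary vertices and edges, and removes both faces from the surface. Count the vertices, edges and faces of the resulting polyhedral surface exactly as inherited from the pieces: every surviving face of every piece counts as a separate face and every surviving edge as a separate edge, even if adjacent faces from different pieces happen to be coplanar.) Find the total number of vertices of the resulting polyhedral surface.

12

A square pyramid: V=5, E=8, F=5.
Attach an octagonal bipyramid (V=10, E=24, F=16) along a 3-gon: merge 3 vertices and 3 edges, delete both glued faces → V=12, E=29, F=19.
Check: V − E + F = 12 − 29 + 19 = 2.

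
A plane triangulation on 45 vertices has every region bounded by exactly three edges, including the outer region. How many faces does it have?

In a plane triangulation 3F = 2E and V − E + F = 2, so F = 2V − 4 = 2·45 − 4 = 86.

86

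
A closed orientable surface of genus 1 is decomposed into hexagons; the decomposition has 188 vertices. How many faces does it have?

χ = 2 − 2·1 = 0, and every face is a hexagon so 6F = 2E.
V − E + F = 0 with E = 6F/2 gives 188 − (6/2 − 1)·F = 0, so F = 94 and E = 282.

94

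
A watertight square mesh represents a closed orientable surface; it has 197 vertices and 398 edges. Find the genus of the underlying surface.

Every face is a square and each edge borders two faces, so 4F = 2·398, giving F = 199.
χ = V − E + F = 197 − 398 + 199 = -2.
For a closed orientable surface χ = 2 − 2g, so g = (2 − (-2))/2 = 2.

2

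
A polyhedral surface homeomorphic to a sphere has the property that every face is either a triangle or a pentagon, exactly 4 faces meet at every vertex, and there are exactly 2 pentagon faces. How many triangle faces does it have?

Let x be the number of triangles; then F = 2 + x.
Edge–face incidences: 2E = 5·2 + 3·x = 10 + 3x.
Every vertex has degree 4, so 4V = 2E.
Euler: V − E + F = 2 ⇒ (2E)/4 − E + (2 + x) = 2.
Multiply by 8: 2·(2E) − 4·(2E) + 8·(2 + x) = 16, i.e. 16 + 8x − 2·(10 + 3x) = 16.
Collecting terms: 2x − 4 = 16, so 2x = 20, so x = 10.
Then 2E = 10 + 3·10 = 40, so E = 20, V = 2E/4 = 10, F = 2 + 10 = 12.

10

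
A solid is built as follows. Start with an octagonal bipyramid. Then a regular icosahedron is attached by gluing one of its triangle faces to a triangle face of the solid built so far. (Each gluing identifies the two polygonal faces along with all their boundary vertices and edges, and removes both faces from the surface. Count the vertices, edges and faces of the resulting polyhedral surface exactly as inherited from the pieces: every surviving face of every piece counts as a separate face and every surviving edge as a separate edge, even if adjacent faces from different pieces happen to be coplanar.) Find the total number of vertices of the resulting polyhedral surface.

An octagonal bipyramid: V=10, E=24, F=16.
Attach a regular icosahedron (V=12, E=30, F=20) along a 3-gon: merge 3 vertices and 3 edges, delete both glued faces → V=19, E=51, F=34.
Check: V − E + F = 19 − 51 + 34 = 2.

19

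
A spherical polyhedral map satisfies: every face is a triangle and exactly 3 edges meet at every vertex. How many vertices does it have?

Each face has 3 edges and each edge borders two faces, so 2E = 3F.
Each vertex has degree 3, so 3V = 2E and hence V = 3F/3.
Euler: V − E + F = 2 ⇒ (3F/3) − (3F/2) + F = 2.
Multiply by 6: (6 − 9 + 6)F = 12, i.e. 3F = 12.
So F = 4, E = 3·4/2 = 6, V = 3·4/3 = 4.

4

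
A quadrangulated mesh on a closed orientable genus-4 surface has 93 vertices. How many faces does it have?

99

χ = 2 − 2·4 = -6, and every face is a square so 4F = 2E.
V − E + F = -6 with E = 4F/2 gives 93 − (4/2 − 1)·F = -6, so F = 99 and E = 198.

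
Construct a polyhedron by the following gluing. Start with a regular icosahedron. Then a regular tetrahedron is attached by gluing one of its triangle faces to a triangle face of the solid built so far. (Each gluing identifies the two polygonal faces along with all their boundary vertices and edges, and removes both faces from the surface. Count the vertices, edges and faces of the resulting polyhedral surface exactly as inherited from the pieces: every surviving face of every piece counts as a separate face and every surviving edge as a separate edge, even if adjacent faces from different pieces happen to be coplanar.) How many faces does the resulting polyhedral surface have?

22

A regular icosahedron: V=12, E=30, F=20.
Attach a regular tetrahedron (V=4, E=6, F=4) along a 3-gon: merge 3 vertices and 3 edges, delete both glued faces → V=13, E=33, F=22.
Check: V − E + F = 13 − 33 + 22 = 2.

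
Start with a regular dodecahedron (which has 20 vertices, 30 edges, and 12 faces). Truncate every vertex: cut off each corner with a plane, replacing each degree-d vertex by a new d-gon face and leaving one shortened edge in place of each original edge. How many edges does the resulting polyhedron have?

90

Truncation replaces each original edge-end by a new vertex, so V′ = 2E = 60.
Each original edge survives, and each old vertex of degree d contributes d new edges; summing degrees gives Σd = 2E, so E′ = E + 2E = 3E = 90.
Each original face survives and each original vertex becomes one new face: F′ = F + V = 32.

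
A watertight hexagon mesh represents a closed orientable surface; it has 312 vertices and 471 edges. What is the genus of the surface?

Every face is a hexagon and each edge borders two faces, so 6F = 2·471, giving F = 157.
χ = V − E + F = 312 − 471 + 157 = -2.
For a closed orientable surface χ = 2 − 2g, so g = (2 − (-2))/2 = 2.

2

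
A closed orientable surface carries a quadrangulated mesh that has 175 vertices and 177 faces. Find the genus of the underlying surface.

Every face is a square, so 2E = 4·177 = 708, giving E = 354.
χ = V − E + F = 175 − 354 + 177 = -2.
For a closed orientable surface χ = 2 − 2g, so g = (2 − (-2))/2 = 2.

2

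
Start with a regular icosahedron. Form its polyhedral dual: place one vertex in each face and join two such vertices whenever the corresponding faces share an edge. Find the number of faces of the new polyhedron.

12

The base solid has V = 12, E = 30, F = 20.
The dual swaps V and F and preserves E: V′ = F = 20, E′ = E = 30, F′ = V = 12.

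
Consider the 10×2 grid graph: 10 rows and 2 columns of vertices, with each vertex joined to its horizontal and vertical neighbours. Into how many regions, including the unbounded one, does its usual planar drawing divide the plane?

10

The grid has V = 10·2 = 20 vertices and E = 10·1 + 2·9 = 28 edges.
F = 2 − V + E = 2 − 20 + 28 = 10.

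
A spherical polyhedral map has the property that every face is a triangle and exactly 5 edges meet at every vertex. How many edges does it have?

30

Each face has 3 edges and each edge borders two faces, so 2E = 3F.
Each vertex has degree 5, so 5V = 2E and hence V = 3F/5.
Euler: V − E + F = 2 ⇒ (3F/5) − (3F/2) + F = 2.
Multiply by 10: (6 − 15 + 10)F = 20, i.e. 1F = 20.
So F = 20, E = 3·20/2 = 30, V = 3·20/5 = 12.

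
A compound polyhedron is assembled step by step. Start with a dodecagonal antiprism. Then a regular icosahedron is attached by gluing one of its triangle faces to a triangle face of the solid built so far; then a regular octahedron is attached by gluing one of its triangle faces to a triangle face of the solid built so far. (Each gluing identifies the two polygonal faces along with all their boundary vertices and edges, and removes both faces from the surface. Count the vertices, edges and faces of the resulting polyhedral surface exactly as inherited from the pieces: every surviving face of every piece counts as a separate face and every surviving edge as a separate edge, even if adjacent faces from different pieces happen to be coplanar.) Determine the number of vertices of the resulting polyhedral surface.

A dodecagonal antiprism: V=24, E=48, F=26.
Attach a regular icosahedron (V=12, E=30, F=20) along a 3-gon: merge 3 vertices and 3 edges, delete both glued faces → V=33, E=75, F=44.
Attach a regular octahedron (V=6, E=12, F=8) along a 3-gon: merge 3 vertices and 3 edges, delete both glued faces → V=36, E=84, F=50.
Check: V − E + F = 36 − 84 + 50 = 2.

36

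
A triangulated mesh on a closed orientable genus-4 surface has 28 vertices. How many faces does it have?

68

χ = 2 − 2·4 = -6, and every face is a triangle so 3F = 2E.
V − E + F = -6 with E = 3F/2 gives 28 − (3/2 − 1)·F = -6, so F = 68 and E = 102.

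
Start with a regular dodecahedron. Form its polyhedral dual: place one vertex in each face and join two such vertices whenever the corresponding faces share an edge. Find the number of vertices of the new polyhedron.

The base solid has V = 20, E = 30, F = 12.
The dual swaps V and F and preserves E: V′ = F = 12, E′ = E = 30, F′ = V = 20.

12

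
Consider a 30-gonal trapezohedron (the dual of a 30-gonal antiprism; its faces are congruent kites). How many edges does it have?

The n-trapezohedron (dual of the n-antiprism) has V = 2·30 + 2 = 62, E = 4·30 = 120, F = 2·30 = 60.
Check: V − E + F = 62 − 120 + 60 = 2.

120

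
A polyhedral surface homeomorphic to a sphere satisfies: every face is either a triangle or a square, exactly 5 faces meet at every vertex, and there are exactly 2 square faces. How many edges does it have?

Let x be the number of triangles; then F = 2 + x.
Edge–face incidences: 2E = 4·2 + 3·x = 8 + 3x.
Every vertex has degree 5, so 5V = 2E.
Euler: V − E + F = 2 ⇒ (2E)/5 − E + (2 + x) = 2.
Multiply by 10: 2·(2E) − 5·(2E) + 10·(2 + x) = 20, i.e. 20 + 10x − 3·(8 + 3x) = 20.
Collecting terms: x − 4 = 20, so x = 24.
Then 2E = 8 + 3·24 = 80, so E = 40, V = 2E/5 = 16, F = 2 + 24 = 26.

40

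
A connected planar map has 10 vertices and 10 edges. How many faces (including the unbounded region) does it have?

Euler's formula for a connected plane graph: V − E + F = 2, so F = 2 − 10 + 10 = 2.

2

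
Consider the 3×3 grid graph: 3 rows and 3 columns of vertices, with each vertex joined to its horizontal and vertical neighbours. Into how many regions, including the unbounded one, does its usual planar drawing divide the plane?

5

The grid has V = 3·3 = 9 vertices and E = 3·2 + 3·2 = 12 edges.
F = 2 − V + E = 2 − 9 + 12 = 5.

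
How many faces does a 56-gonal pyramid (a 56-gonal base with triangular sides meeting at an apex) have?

A pyramid on an n-gon base has one n-gon and n triangles: V = 56 + 1 = 57, E = 2·56 = 112, F = 56 + 1 = 57.
Check: V − E + F = 57 − 112 + 57 = 2.

57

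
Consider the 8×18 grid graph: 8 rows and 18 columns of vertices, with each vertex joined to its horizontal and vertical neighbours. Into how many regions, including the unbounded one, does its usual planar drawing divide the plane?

120

The grid has V = 8·18 = 144 vertices and E = 8·17 + 18·7 = 262 edges.
F = 2 − V + E = 2 − 144 + 262 = 120.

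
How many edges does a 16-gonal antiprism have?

An antiprism on an n-gon has two n-gon caps and 2n triangles: V = 2·16 = 32, E = 4·16 = 64, F = 2·16 + 2 = 34.
Check: V − E + F = 32 − 64 + 34 = 2.

64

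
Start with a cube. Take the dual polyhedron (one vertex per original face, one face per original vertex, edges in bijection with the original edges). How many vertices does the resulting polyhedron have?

6

The base solid has V = 8, E = 12, F = 6.
The dual swaps V and F and preserves E: V′ = F = 6, E′ = E = 12, F′ = V = 8.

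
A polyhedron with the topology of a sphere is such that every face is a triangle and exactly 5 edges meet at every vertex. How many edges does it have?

30

Each face has 3 edges and each edge borders two faces, so 2E = 3F.
Each vertex has degree 5, so 5V = 2E and hence V = 3F/5.
Euler: V − E + F = 2 ⇒ (3F/5) − (3F/2) + F = 2.
Multiply by 10: (6 − 15 + 10)F = 20, i.e. 1F = 20.
So F = 20, E = 3·20/2 = 30, V = 3·20/5 = 12.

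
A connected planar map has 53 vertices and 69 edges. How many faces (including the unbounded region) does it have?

18

Euler's formula for a connected plane graph: V − E + F = 2, so F = 2 − 53 + 69 = 18.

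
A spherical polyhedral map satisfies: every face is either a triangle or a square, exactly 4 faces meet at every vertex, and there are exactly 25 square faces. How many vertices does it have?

Let x be the number of triangles; then F = 25 + x.
Edge–face incidences: 2E = 4·25 + 3·x = 100 + 3x.
Every vertex has degree 4, so 4V = 2E.
Euler: V − E + F = 2 ⇒ (2E)/4 − E + (25 + x) = 2.
Multiply by 8: 2·(2E) − 4·(2E) + 8·(25 + x) = 16, i.e. 200 + 8x − 2·(100 + 3x) = 16.
Collecting terms: 2x = 16, so x = 8.
Then 2E = 100 + 3·8 = 124, so E = 62, V = 2E/4 = 31, F = 25 + 8 = 33.

31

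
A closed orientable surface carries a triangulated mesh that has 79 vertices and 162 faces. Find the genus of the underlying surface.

2

Every face is a triangle, so 2E = 3·162 = 486, giving E = 243.
χ = V − E + F = 79 − 243 + 162 = -2.
For a closed orientable surface χ = 2 − 2g, so g = (2 − (-2))/2 = 2.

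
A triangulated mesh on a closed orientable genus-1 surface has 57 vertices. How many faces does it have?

χ = 2 − 2·1 = 0, and every face is a triangle so 3F = 2E.
V − E + F = 0 with E = 3F/2 gives 57 − (3/2 − 1)·F = 0, so F = 114 and E = 171.

114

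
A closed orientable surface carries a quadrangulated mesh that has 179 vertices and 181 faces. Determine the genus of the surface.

Every face is a square, so 2E = 4·181 = 724, giving E = 362.
χ = V − E + F = 179 − 362 + 181 = -2.
For a closed orientable surface χ = 2 − 2g, so g = (2 − (-2))/2 = 2.

2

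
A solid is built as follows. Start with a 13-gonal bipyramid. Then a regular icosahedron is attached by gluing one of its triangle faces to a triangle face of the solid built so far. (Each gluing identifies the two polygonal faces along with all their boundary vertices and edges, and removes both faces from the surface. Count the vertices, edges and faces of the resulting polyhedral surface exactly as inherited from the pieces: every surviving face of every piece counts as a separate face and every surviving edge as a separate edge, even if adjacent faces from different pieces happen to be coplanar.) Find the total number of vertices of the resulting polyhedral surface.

A 13-gonal bipyramid: V=15, E=39, F=26.
Attach a regular icosahedron (V=12, E=30, F=20) along a 3-gon: merge 3 vertices and 3 edges, delete both glued faces → V=24, E=66, F=44.
Check: V − E + F = 24 − 66 + 44 = 2.

24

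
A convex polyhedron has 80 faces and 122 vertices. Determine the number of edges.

Here V − E + F = 2.
E = V + F − (2) = 122 + 80 − (2) = 200.

200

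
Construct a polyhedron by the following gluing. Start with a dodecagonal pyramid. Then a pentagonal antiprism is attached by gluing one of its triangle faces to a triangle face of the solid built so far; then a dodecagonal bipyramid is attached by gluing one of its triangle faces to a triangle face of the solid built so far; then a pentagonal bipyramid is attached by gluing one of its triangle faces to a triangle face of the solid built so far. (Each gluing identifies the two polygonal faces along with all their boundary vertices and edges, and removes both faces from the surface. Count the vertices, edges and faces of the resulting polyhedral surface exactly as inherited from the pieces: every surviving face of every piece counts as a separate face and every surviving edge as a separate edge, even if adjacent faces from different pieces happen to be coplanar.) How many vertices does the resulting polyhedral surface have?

35

A dodecagonal pyramid: V=13, E=24, F=13.
Attach a pentagonal antiprism (V=10, E=20, F=12) along a 3-gon: merge 3 vertices and 3 edges, delete both glued faces → V=20, E=41, F=23.
Attach a dodecagonal bipyramid (V=14, E=36, F=24) along a 3-gon: merge 3 vertices and 3 edges, delete both glued faces → V=31, E=74, F=45.
Attach a pentagonal bipyramid (V=7, E=15, F=10) along a 3-gon: merge 3 vertices and 3 edges, delete both glued faces → V=35, E=86, F=53.
Check: V − E + F = 35 − 86 + 53 = 2.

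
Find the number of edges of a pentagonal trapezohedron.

20

The n-trapezohedron (dual of the n-antiprism) has V = 2·5 + 2 = 12, E = 4·5 = 20, F = 2·5 = 10.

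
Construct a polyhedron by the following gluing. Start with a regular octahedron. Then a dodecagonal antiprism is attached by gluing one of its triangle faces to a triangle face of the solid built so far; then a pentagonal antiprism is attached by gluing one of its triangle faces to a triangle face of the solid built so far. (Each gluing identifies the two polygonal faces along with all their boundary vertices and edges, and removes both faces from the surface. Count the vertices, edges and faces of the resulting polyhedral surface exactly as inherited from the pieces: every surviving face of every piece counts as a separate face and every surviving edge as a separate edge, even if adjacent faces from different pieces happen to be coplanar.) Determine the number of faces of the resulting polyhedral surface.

A regular octahedron: V=6, E=12, F=8.
Attach a dodecagonal antiprism (V=24, E=48, F=26) along a 3-gon: merge 3 vertices and 3 edges, delete both glued faces → V=27, E=57, F=32.
Attach a pentagonal antiprism (V=10, E=20, F=12) along a 3-gon: merge 3 vertices and 3 edges, delete both glued faces → V=34, E=74, F=42.
Check: V − E + F = 34 − 74 + 42 = 2.

42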